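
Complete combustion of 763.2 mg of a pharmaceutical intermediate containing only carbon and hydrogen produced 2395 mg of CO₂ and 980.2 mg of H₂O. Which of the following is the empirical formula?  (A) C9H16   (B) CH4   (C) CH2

(C) CH2

mol C = 2.395 g CO₂ ÷ 44.009 g/mol = 0.054421 mol
mol H = 2 × 0.9802 g H₂O ÷ 18.015 g/mol = 0.10882 mol
Divide by the smallest (0.054421 mol): C 1.000, H 2.000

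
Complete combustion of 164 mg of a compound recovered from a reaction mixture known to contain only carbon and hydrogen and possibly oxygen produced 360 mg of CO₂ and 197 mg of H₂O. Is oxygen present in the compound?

mol C = 0.360 g CO₂ ÷ 44.009 g/mol = 0.008180 mol
mol H = 2 × 0.197 g H₂O ÷ 18.015 g/mol = 0.02187 mol
C and H account for only 0.1203 g of the 0.164 g sample; the remaining 0.04370 g must be oxygen.

yes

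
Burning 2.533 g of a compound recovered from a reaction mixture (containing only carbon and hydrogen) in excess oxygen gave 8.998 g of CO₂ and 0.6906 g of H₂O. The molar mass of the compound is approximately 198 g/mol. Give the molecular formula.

mol C = 8.998 g CO₂ ÷ 44.009 g/mol = 0.20446 mol
mol H = 2 × 0.6906 g H₂O ÷ 18.015 g/mol = 0.076669 mol
Divide by the smallest (0.076669 mol): C 2.667, H 1.000
Multiplying each by 3 gives whole numbers: C 8.00, H 3.00
Empirical formula: C8H3
Empirical-formula mass = 99.11 g/mol; 198 ÷ 99.11 ≈ 2, so the molecular formula is C16H6.

C16H6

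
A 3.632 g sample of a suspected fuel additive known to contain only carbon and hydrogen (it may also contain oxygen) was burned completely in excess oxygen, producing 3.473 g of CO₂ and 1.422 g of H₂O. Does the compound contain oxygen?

yes

mol C = 3.473 g CO₂ ÷ 44.009 g/mol = 0.078916 mol
mol H = 2 × 1.422 g H₂O ÷ 18.015 g/mol = 0.15787 mol
C and H account for only 1.1070 g of the 3.632 g sample; the remaining 2.5250 g must be oxygen.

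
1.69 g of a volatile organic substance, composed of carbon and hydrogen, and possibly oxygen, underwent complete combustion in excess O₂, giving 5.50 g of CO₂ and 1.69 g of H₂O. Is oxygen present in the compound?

mol C = 5.50 g CO₂ ÷ 44.009 g/mol = 0.1250 mol
mol H = 2 × 1.69 g H₂O ÷ 18.015 g/mol = 0.1876 mol
C and H together account for 1.690 g — essentially the entire 1.69 g sample — so the compound contains no oxygen.

no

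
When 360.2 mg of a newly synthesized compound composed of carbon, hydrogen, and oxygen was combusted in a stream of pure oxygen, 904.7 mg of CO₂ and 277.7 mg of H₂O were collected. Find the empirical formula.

C4H6O

mol C = 0.9047 g CO₂ ÷ 44.009 g/mol = 0.020557 mol
mol H = 2 × 0.2777 g H₂O ÷ 18.015 g/mol = 0.030830 mol
mass O = 0.3602 − (0.24691 + 0.031077) = 0.082211 g → mol O = 0.082211 ÷ 15.999 = 0.0051385 mol
Divide by the smallest (0.0051385 mol): C 4.001, H 6.000, O 1.000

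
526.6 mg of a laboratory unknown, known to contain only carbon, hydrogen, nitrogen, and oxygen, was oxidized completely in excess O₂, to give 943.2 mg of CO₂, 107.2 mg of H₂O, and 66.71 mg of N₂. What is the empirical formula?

C9H5N2O5

mol C = 0.9432 g CO₂ ÷ 44.009 g/mol = 0.021432 mol
mol H = 2 × 0.1072 g H₂O ÷ 18.015 g/mol = 0.011901 mol
mol N = 2 × 0.06671 g N₂ ÷ 28.014 g/mol = 0.0047626 mol
mass O = 0.5266 − (0.25742 + 0.011996 + 0.066710) = 0.19047 g → mol O = 0.19047 ÷ 15.999 = 0.011905 mol
Divide by the smallest (0.0047626 mol): C 4.500, H 2.499, N 1.000, O 2.500
Multiplying each by 2 gives whole numbers: C 9.00, H 5.00, N 2.00, O 5.00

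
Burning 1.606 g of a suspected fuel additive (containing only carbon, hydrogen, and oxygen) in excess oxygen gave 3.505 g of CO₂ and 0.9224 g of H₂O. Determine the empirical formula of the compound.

mol C = 3.505 g CO₂ ÷ 44.009 g/mol = 0.079643 mol
mol H = 2 × 0.9224 g H₂O ÷ 18.015 g/mol = 0.10240 mol
mass O = 1.606 − (0.95659 + 0.10322) = 0.54619 g → mol O = 0.54619 ÷ 15.999 = 0.034139 mol
Divide by the smallest (0.034139 mol): C 2.333, H 3.000, O 1.000
Multiplying each by 3 gives whole numbers: C 7.00, H 9.00, O 3.00

C7H9O3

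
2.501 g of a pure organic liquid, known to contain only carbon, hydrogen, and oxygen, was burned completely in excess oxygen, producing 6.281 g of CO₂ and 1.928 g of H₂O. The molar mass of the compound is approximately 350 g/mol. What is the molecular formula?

C20H30O5

mol C = 6.281 g CO₂ ÷ 44.009 g/mol = 0.14272 mol
mol H = 2 × 1.928 g H₂O ÷ 18.015 g/mol = 0.21404 mol
mass O = 2.501 − (1.7142 + 0.21576) = 0.57102 g → mol O = 0.57102 ÷ 15.999 = 0.035691 mol
Divide by the smallest (0.035691 mol): C 3.999, H 5.997, O 1.000
Empirical formula: C4H6O
Empirical-formula mass = 70.09 g/mol; 350 ÷ 70.09 ≈ 5, so the molecular formula is C20H30O5.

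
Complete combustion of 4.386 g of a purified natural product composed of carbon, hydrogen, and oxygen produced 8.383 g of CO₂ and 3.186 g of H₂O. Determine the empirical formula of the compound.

mol C = 8.383 g CO₂ ÷ 44.009 g/mol = 0.19048 mol
mol H = 2 × 3.186 g H₂O ÷ 18.015 g/mol = 0.35371 mol
mass O = 4.386 − (2.2879 + 0.35653) = 1.7416 g → mol O = 1.7416 ÷ 15.999 = 0.10885 mol
Divide by the smallest (0.10885 mol): C 1.750, H 3.249, O 1.000
Multiplying each by 4 gives whole numbers: C 7.00, H 13.00, O 4.00

C7H13O4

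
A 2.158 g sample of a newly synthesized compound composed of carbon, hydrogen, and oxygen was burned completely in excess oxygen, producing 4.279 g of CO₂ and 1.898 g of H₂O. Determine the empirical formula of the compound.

mol C = 4.279 g CO₂ ÷ 44.009 g/mol = 0.097230 mol
mol H = 2 × 1.898 g H₂O ÷ 18.015 g/mol = 0.21071 mol
mass O = 2.158 − (1.1678 + 0.21240) = 0.77777 g → mol O = 0.77777 ÷ 15.999 = 0.048614 mol
Divide by the smallest (0.048614 mol): C 2.000, H 4.334, O 1.000
Multiplying each by 3 gives whole numbers: C 6.00, H 13.00, O 3.00

C6H13O3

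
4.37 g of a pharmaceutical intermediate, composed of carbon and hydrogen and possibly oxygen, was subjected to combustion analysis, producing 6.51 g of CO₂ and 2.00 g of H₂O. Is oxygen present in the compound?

mol C = 6.51 g CO₂ ÷ 44.009 g/mol = 0.1479 mol
mol H = 2 × 2.00 g H₂O ÷ 18.015 g/mol = 0.2220 mol
C and H account for only 2.001 g of the 4.37 g sample; the remaining 2.369 g must be oxygen.

yes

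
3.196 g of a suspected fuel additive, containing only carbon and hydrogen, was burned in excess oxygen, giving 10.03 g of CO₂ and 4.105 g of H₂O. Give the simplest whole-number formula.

mol C = 10.03 g CO₂ ÷ 44.009 g/mol = 0.22791 mol
mol H = 2 × 4.105 g H₂O ÷ 18.015 g/mol = 0.45573 mol
Divide by the smallest (0.22791 mol): C 1.000, H 2.000

CH2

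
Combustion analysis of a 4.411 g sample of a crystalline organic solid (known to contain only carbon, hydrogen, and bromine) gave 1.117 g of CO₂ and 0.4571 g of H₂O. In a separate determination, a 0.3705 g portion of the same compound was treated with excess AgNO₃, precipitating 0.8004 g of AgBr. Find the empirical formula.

CH2Br2

mol C = 1.117 g CO₂ ÷ 44.009 g/mol = 0.025381 mol
mol H = 2 × 0.4571 g H₂O ÷ 18.015 g/mol = 0.050747 mol
From the AgBr data: mol Br per gram of compound = (0.8004 ÷ 187.772) ÷ 0.3705 = 0.011505 mol/g, so in the 4.411 g combustion sample mol Br = 0.050749 mol
Divide by the smallest (0.025381 mol): C 1.000, H 1.999, Br 1.999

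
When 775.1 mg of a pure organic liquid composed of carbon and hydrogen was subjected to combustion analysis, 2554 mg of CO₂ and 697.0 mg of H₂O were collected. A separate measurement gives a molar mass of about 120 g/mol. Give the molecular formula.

mol C = 2.554 g CO₂ ÷ 44.009 g/mol = 0.058034 mol
mol H = 2 × 0.6970 g H₂O ÷ 18.015 g/mol = 0.077380 mol
Divide by the smallest (0.058034 mol): C 1.000, H 1.333
Multiplying each by 3 gives whole numbers: C 3.00, H 4.00
Empirical formula: C3H4
Empirical-formula mass = 40.06 g/mol; 120 ÷ 40.06 ≈ 3, so the molecular formula is C9H12.

C9H12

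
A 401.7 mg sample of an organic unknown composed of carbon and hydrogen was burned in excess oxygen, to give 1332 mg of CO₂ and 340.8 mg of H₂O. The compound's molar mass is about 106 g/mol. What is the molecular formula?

mol C = 1.332 g CO₂ ÷ 44.009 g/mol = 0.030267 mol
mol H = 2 × 0.3408 g H₂O ÷ 18.015 g/mol = 0.037835 mol
Divide by the smallest (0.030267 mol): C 1.000, H 1.250
Multiplying each by 4 gives whole numbers: C 4.00, H 5.00
Empirical formula: C4H5
Empirical-formula mass = 53.08 g/mol; 106 ÷ 53.08 ≈ 2, so the molecular formula is C8H10.

C8H10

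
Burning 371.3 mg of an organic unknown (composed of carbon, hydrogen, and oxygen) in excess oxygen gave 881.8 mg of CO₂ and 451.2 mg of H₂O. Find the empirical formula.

mol C = 0.8818 g CO₂ ÷ 44.009 g/mol = 0.020037 mol
mol H = 2 × 0.4512 g H₂O ÷ 18.015 g/mol = 0.050092 mol
mass O = 0.3713 − (0.24066 + 0.050492) = 0.080146 g → mol O = 0.080146 ÷ 15.999 = 0.0050094 mol
Divide by the smallest (0.0050094 mol): C 4.000, H 9.999, O 1.000

C4H10O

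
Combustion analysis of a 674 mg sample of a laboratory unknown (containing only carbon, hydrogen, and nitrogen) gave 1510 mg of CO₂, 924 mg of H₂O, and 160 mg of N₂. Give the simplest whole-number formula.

mol C = 1.51 g CO₂ ÷ 44.009 g/mol = 0.03431 mol
mol H = 2 × 0.924 g H₂O ÷ 18.015 g/mol = 0.1026 mol
mol N = 2 × 0.160 g N₂ ÷ 28.014 g/mol = 0.01142 mol
Divide by the smallest (0.01142 mol): C 3.004, H 8.980, N 1.000

C3H9N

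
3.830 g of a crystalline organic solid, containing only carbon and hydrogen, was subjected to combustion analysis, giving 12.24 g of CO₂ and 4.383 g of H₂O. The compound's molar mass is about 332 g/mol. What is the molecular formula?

mol C = 12.24 g CO₂ ÷ 44.009 g/mol = 0.27812 mol
mol H = 2 × 4.383 g H₂O ÷ 18.015 g/mol = 0.48659 mol
Divide by the smallest (0.27812 mol): C 1.000, H 1.750
Multiplying each by 4 gives whole numbers: C 4.00, H 7.00
Empirical formula: C4H7
Empirical-formula mass = 55.10 g/mol; 332 ÷ 55.10 ≈ 6, so the molecular formula is C24H42.

C24H42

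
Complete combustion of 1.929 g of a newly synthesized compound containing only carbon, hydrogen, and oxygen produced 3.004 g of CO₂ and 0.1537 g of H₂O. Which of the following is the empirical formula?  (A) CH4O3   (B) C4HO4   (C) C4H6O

mol C = 3.004 g CO₂ ÷ 44.009 g/mol = 0.068259 mol
mol H = 2 × 0.1537 g H₂O ÷ 18.015 g/mol = 0.017064 mol
mass O = 1.929 − (0.81986 + 0.017200) = 1.0919 g → mol O = 1.0919 ÷ 15.999 = 0.068251 mol
Divide by the smallest (0.017064 mol): C 4.000, H 1.000, O 4.000

(B) C4HO4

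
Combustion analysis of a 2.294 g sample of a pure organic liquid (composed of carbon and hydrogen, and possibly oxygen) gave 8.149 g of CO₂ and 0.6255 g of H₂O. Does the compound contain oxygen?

no

mol C = 8.149 g CO₂ ÷ 44.009 g/mol = 0.18517 mol
mol H = 2 × 0.6255 g H₂O ÷ 18.015 g/mol = 0.069442 mol
C and H together account for 2.2940 g — essentially the entire 2.294 g sample — so the compound contains no oxygen.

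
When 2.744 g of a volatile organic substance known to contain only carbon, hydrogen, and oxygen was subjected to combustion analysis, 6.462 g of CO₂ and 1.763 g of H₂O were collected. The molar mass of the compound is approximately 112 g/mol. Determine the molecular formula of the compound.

C6H8O2

mol C = 6.462 g CO₂ ÷ 44.009 g/mol = 0.14683 mol
mol H = 2 × 1.763 g H₂O ÷ 18.015 g/mol = 0.19573 mol
mass O = 2.744 − (1.7636 + 0.19729) = 0.78309 g → mol O = 0.78309 ÷ 15.999 = 0.048946 mol
Divide by the smallest (0.048946 mol): C 3.000, H 3.999, O 1.000
Empirical formula: C3H4O
Empirical-formula mass = 56.06 g/mol; 112 ÷ 56.06 ≈ 2, so the molecular formula is C6H8O2.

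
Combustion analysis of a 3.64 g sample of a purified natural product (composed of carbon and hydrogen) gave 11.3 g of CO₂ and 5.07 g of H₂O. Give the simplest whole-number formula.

mol C = 11.3 g CO₂ ÷ 44.009 g/mol = 0.2568 mol
mol H = 2 × 5.07 g H₂O ÷ 18.015 g/mol = 0.5629 mol
Divide by the smallest (0.2568 mol): C 1.000, H 2.192
Multiplying each by 5 gives whole numbers: C 5.00, H 10.96

C5H11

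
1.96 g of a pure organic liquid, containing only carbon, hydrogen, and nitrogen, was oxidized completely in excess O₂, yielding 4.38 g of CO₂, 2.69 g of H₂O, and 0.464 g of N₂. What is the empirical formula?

C3H9N

mol C = 4.38 g CO₂ ÷ 44.009 g/mol = 0.09953 mol
mol H = 2 × 2.69 g H₂O ÷ 18.015 g/mol = 0.2986 mol
mol N = 2 × 0.464 g N₂ ÷ 28.014 g/mol = 0.03313 mol
Divide by the smallest (0.03313 mol): C 3.004, H 9.015, N 1.000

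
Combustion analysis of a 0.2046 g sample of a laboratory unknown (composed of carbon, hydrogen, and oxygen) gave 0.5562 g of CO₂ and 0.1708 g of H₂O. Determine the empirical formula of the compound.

C6H9O

mol C = 0.5562 g CO₂ ÷ 44.009 g/mol = 0.012638 mol
mol H = 2 × 0.1708 g H₂O ÷ 18.015 g/mol = 0.018962 mol
mass O = 0.2046 − (0.15180 + 0.019114) = 0.033687 g → mol O = 0.033687 ÷ 15.999 = 0.0021056 mol
Divide by the smallest (0.0021056 mol): C 6.002, H 9.006, O 1.000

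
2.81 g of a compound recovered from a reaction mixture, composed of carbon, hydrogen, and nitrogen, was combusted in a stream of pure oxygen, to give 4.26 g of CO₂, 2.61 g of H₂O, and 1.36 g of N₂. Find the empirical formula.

mol C = 4.26 g CO₂ ÷ 44.009 g/mol = 0.09680 mol
mol H = 2 × 2.61 g H₂O ÷ 18.015 g/mol = 0.2898 mol
mol N = 2 × 1.36 g N₂ ÷ 28.014 g/mol = 0.09709 mol
Divide by the smallest (0.09680 mol): C 1.000, H 2.993, N 1.003

CH3N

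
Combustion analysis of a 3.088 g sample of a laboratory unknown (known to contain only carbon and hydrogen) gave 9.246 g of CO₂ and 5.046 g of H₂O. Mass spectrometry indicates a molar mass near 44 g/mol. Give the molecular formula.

mol C = 9.246 g CO₂ ÷ 44.009 g/mol = 0.21009 mol
mol H = 2 × 5.046 g H₂O ÷ 18.015 g/mol = 0.56020 mol
Divide by the smallest (0.21009 mol): C 1.000, H 2.666
Multiplying each by 3 gives whole numbers: C 3.00, H 8.00
Empirical formula: C3H8
Empirical-formula mass = 44.10 g/mol; 44 ÷ 44.10 ≈ 1, so the molecular formula is C3H8.

C3H8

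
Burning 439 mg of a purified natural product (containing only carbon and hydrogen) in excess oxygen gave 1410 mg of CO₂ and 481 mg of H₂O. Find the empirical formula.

mol C = 1.41 g CO₂ ÷ 44.009 g/mol = 0.03204 mol
mol H = 2 × 0.481 g H₂O ÷ 18.015 g/mol = 0.05340 mol
Divide by the smallest (0.03204 mol): C 1.000, H 1.667
Multiplying each by 3 gives whole numbers: C 3.00, H 5.00

C3H5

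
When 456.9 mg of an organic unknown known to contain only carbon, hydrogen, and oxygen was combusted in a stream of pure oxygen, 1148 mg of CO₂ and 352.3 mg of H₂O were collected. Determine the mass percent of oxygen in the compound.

mol C = 1.148 g CO₂ ÷ 44.009 g/mol = 0.026086 mol
mol H = 2 × 0.3523 g H₂O ÷ 18.015 g/mol = 0.039112 mol
mass O = 0.4569 − (0.31331 + 0.039425) = 0.10416 g → mol O = 0.10416 ÷ 15.999 = 0.0065105 mol
mass % O = 0.10416 g ÷ 0.4569 g × 100%

22.80%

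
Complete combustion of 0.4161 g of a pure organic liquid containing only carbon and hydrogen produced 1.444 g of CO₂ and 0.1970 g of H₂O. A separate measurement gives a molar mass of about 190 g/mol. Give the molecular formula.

C15H10

mol C = 1.444 g CO₂ ÷ 44.009 g/mol = 0.032811 mol
mol H = 2 × 0.1970 g H₂O ÷ 18.015 g/mol = 0.021871 mol
Divide by the smallest (0.021871 mol): C 1.500, H 1.000
Multiplying each by 2 gives whole numbers: C 3.00, H 2.00
Empirical formula: C3H2
Empirical-formula mass = 38.05 g/mol; 190 ÷ 38.05 ≈ 5, so the molecular formula is C15H10.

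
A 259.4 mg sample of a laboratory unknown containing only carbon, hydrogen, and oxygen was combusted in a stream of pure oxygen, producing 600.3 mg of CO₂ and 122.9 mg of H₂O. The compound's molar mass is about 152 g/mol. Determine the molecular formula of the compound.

mol C = 0.6003 g CO₂ ÷ 44.009 g/mol = 0.013640 mol
mol H = 2 × 0.1229 g H₂O ÷ 18.015 g/mol = 0.013644 mol
mass O = 0.2594 − (0.16383 + 0.013753) = 0.081812 g → mol O = 0.081812 ÷ 15.999 = 0.0051136 mol
Divide by the smallest (0.0051136 mol): C 2.667, H 2.668, O 1.000
Multiplying each by 3 gives whole numbers: C 8.00, H 8.00, O 3.00
Empirical formula: C8H8O3
Empirical-formula mass = 152.15 g/mol; 152 ÷ 152.15 ≈ 1, so the molecular formula is C8H8O3.

C8H8O3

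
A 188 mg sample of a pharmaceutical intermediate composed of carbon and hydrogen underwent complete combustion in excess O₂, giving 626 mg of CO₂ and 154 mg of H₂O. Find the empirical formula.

mol C = 0.626 g CO₂ ÷ 44.009 g/mol = 0.01422 mol
mol H = 2 × 0.154 g H₂O ÷ 18.015 g/mol = 0.01710 mol
Divide by the smallest (0.01422 mol): C 1.000, H 1.202
Multiplying each by 5 gives whole numbers: C 5.00, H 6.01

C5H6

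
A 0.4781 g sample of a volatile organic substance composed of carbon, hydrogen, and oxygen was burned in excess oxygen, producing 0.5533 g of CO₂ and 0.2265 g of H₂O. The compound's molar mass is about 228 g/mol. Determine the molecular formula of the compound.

C6H12O9

mol C = 0.5533 g CO₂ ÷ 44.009 g/mol = 0.012572 mol
mol H = 2 × 0.2265 g H₂O ÷ 18.015 g/mol = 0.025146 mol
mass O = 0.4781 − (0.15101 + 0.025347) = 0.30175 g → mol O = 0.30175 ÷ 15.999 = 0.018860 mol
Divide by the smallest (0.012572 mol): C 1.000, H 2.000, O 1.500
Multiplying each by 2 gives whole numbers: C 2.00, H 4.00, O 3.00
Empirical formula: C2H4O3
Empirical-formula mass = 76.05 g/mol; 228 ÷ 76.05 ≈ 3, so the molecular formula is C6H12O9.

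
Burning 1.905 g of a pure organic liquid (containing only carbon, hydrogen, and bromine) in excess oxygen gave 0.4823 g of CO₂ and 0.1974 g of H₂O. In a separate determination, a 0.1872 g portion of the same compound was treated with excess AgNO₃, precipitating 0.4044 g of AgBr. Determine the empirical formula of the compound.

CH2Br2

mol C = 0.4823 g CO₂ ÷ 44.009 g/mol = 0.010959 mol
mol H = 2 × 0.1974 g H₂O ÷ 18.015 g/mol = 0.021915 mol
From the AgBr data: mol Br per gram of compound = (0.4044 ÷ 187.772) ÷ 0.1872 = 0.011505 mol/g, so in the 1.905 g combustion sample mol Br = 0.021916 mol
Divide by the smallest (0.010959 mol): C 1.000, H 2.000, Br 2.000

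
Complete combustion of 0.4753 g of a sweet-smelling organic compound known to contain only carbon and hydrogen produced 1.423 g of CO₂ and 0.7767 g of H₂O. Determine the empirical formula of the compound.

C3H8

mol C = 1.423 g CO₂ ÷ 44.009 g/mol = 0.032334 mol
mol H = 2 × 0.7767 g H₂O ÷ 18.015 g/mol = 0.086228 mol
Divide by the smallest (0.032334 mol): C 1.000, H 2.667
Multiplying each by 3 gives whole numbers: C 3.00, H 8.00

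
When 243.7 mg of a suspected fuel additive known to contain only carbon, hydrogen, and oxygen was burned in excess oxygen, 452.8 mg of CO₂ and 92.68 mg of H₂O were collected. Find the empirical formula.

mol C = 0.4528 g CO₂ ÷ 44.009 g/mol = 0.010289 mol
mol H = 2 × 0.09268 g H₂O ÷ 18.015 g/mol = 0.010289 mol
mass O = 0.2437 − (0.12358 + 0.010372) = 0.10975 g → mol O = 0.10975 ÷ 15.999 = 0.0068598 mol
Divide by the smallest (0.0068598 mol): C 1.500, H 1.500, O 1.000
Multiplying each by 2 gives whole numbers: C 3.00, H 3.00, O 2.00

C3H3O2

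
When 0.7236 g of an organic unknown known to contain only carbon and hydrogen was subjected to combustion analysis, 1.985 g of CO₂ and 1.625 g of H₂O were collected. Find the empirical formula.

CH4

mol C = 1.985 g CO₂ ÷ 44.009 g/mol = 0.045104 mol
mol H = 2 × 1.625 g H₂O ÷ 18.015 g/mol = 0.18041 mol
Divide by the smallest (0.045104 mol): C 1.000, H 4.000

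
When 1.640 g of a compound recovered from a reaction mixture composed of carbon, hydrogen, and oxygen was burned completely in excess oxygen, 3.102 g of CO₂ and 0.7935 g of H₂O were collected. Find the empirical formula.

mol C = 3.102 g CO₂ ÷ 44.009 g/mol = 0.070486 mol
mol H = 2 × 0.7935 g H₂O ÷ 18.015 g/mol = 0.088093 mol
mass O = 1.640 − (0.84660 + 0.088798) = 0.70460 g → mol O = 0.70460 ÷ 15.999 = 0.044040 mol
Divide by the smallest (0.044040 mol): C 1.600, H 2.000, O 1.000
Multiplying each by 5 gives whole numbers: C 8.00, H 10.00, O 5.00

C8H10O5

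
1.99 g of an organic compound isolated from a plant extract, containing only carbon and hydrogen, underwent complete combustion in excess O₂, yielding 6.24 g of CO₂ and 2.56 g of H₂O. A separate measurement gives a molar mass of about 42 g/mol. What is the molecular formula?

C3H6

mol C = 6.24 g CO₂ ÷ 44.009 g/mol = 0.1418 mol
mol H = 2 × 2.56 g H₂O ÷ 18.015 g/mol = 0.2842 mol
Divide by the smallest (0.1418 mol): C 1.000, H 2.004
Empirical formula: CH2
Empirical-formula mass = 14.03 g/mol; 42 ÷ 14.03 ≈ 3, so the molecular formula is C3H6.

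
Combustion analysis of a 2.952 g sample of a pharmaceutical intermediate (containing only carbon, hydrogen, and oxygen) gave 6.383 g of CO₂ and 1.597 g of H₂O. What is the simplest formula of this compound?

C9H11O4

mol C = 6.383 g CO₂ ÷ 44.009 g/mol = 0.14504 mol
mol H = 2 × 1.597 g H₂O ÷ 18.015 g/mol = 0.17730 mol
mass O = 2.952 − (1.7421 + 0.17872) = 1.0312 g → mol O = 1.0312 ÷ 15.999 = 0.064456 mol
Divide by the smallest (0.064456 mol): C 2.250, H 2.751, O 1.000
Multiplying each by 4 gives whole numbers: C 9.00, H 11.00, O 4.00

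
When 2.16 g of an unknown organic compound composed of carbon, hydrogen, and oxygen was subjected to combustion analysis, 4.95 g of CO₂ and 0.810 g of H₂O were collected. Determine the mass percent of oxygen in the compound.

33.3%

mol C = 4.95 g CO₂ ÷ 44.009 g/mol = 0.1125 mol
mol H = 2 × 0.810 g H₂O ÷ 18.015 g/mol = 0.08993 mol
mass O = 2.16 − (1.351 + 0.09064) = 0.7184 g → mol O = 0.7184 ÷ 15.999 = 0.04490 mol
mass % O = 0.7184 g ÷ 2.16 g × 100%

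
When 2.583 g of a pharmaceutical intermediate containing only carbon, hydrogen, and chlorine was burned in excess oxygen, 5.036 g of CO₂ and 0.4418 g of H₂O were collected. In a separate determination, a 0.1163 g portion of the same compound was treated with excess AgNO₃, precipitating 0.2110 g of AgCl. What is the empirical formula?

mol C = 5.036 g CO₂ ÷ 44.009 g/mol = 0.11443 mol
mol H = 2 × 0.4418 g H₂O ÷ 18.015 g/mol = 0.049048 mol
From the AgCl data: mol Cl per gram of compound = (0.2110 ÷ 143.318) ÷ 0.1163 = 0.012659 mol/g, so in the 2.583 g combustion sample mol Cl = 0.032698 mol
Divide by the smallest (0.032698 mol): C 3.500, H 1.500, Cl 1.000
Multiplying each by 2 gives whole numbers: C 7.00, H 3.00, Cl 2.00

C7H3Cl2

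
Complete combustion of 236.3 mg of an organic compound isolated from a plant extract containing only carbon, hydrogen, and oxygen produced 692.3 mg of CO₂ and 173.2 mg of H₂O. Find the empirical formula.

mol C = 0.6923 g CO₂ ÷ 44.009 g/mol = 0.015731 mol
mol H = 2 × 0.1732 g H₂O ÷ 18.015 g/mol = 0.019228 mol
mass O = 0.2363 − (0.18894 + 0.019382) = 0.027974 g → mol O = 0.027974 ÷ 15.999 = 0.0017485 mol
Divide by the smallest (0.0017485 mol): C 8.997, H 10.997, O 1.000

C9H11O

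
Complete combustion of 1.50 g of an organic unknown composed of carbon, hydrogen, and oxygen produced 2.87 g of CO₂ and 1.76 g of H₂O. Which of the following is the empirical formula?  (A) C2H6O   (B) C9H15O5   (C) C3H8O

(A) C2H6O

mol C = 2.87 g CO₂ ÷ 44.009 g/mol = 0.06521 mol
mol H = 2 × 1.76 g H₂O ÷ 18.015 g/mol = 0.1954 mol
mass O = 1.50 − (0.7833 + 0.1970) = 0.5198 g → mol O = 0.5198 ÷ 15.999 = 0.03249 mol
Divide by the smallest (0.03249 mol): C 2.007, H 6.014, O 1.000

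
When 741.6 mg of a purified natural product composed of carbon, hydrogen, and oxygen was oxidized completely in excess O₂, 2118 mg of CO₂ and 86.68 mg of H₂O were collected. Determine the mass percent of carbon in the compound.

mol C = 2.118 g CO₂ ÷ 44.009 g/mol = 0.048127 mol
mol H = 2 × 0.08668 g H₂O ÷ 18.015 g/mol = 0.0096231 mol
mass O = 0.7416 − (0.57805 + 0.0097001) = 0.15385 g → mol O = 0.15385 ÷ 15.999 = 0.0096164 mol
mass % C = 0.57805 g ÷ 0.7416 g × 100%

77.95%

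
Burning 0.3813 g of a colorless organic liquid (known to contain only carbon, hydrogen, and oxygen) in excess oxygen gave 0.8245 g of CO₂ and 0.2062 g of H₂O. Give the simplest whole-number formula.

mol C = 0.8245 g CO₂ ÷ 44.009 g/mol = 0.018735 mol
mol H = 2 × 0.2062 g H₂O ÷ 18.015 g/mol = 0.022892 mol
mass O = 0.3813 − (0.22502 + 0.023075) = 0.13320 g → mol O = 0.13320 ÷ 15.999 = 0.0083256 mol
Divide by the smallest (0.0083256 mol): C 2.250, H 2.750, O 1.000
Multiplying each by 4 gives whole numbers: C 9.00, H 11.00, O 4.00

C9H11O4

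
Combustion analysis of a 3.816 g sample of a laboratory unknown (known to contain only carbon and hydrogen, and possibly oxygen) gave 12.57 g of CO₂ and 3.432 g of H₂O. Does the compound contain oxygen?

no

mol C = 12.57 g CO₂ ÷ 44.009 g/mol = 0.28562 mol
mol H = 2 × 3.432 g H₂O ÷ 18.015 g/mol = 0.38102 mol
C and H together account for 3.8147 g — essentially the entire 3.816 g sample — so the compound contains no oxygen.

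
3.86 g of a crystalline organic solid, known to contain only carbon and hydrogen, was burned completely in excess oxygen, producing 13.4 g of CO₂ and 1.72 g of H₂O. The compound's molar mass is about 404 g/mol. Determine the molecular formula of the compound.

mol C = 13.4 g CO₂ ÷ 44.009 g/mol = 0.3045 mol
mol H = 2 × 1.72 g H₂O ÷ 18.015 g/mol = 0.1910 mol
Divide by the smallest (0.1910 mol): C 1.595, H 1.000
Multiplying each by 5 gives whole numbers: C 7.97, H 5.00
Empirical formula: C8H5
Empirical-formula mass = 101.13 g/mol; 404 ÷ 101.13 ≈ 4, so the molecular formula is C32H20.

C32H20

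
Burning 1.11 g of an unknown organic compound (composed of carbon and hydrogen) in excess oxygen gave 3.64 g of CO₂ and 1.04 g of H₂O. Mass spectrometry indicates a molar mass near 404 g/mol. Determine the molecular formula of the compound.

mol C = 3.64 g CO₂ ÷ 44.009 g/mol = 0.08271 mol
mol H = 2 × 1.04 g H₂O ÷ 18.015 g/mol = 0.1155 mol
Divide by the smallest (0.08271 mol): C 1.000, H 1.396
Multiplying each by 5 gives whole numbers: C 5.00, H 6.98
Empirical formula: C5H7
Empirical-formula mass = 67.11 g/mol; 404 ÷ 67.11 ≈ 6, so the molecular formula is C30H42.

C30H42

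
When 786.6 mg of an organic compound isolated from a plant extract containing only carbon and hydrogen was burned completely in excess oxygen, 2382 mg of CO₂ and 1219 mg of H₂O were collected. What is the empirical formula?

mol C = 2.382 g CO₂ ÷ 44.009 g/mol = 0.054125 mol
mol H = 2 × 1.219 g H₂O ÷ 18.015 g/mol = 0.13533 mol
Divide by the smallest (0.054125 mol): C 1.000, H 2.500
Multiplying each by 2 gives whole numbers: C 2.00, H 5.00

C2H5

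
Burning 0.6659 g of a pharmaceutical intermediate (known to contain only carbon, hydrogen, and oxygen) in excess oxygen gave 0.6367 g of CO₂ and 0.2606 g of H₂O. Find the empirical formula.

mol C = 0.6367 g CO₂ ÷ 44.009 g/mol = 0.014467 mol
mol H = 2 × 0.2606 g H₂O ÷ 18.015 g/mol = 0.028931 mol
mass O = 0.6659 − (0.17377 + 0.029163) = 0.46297 g → mol O = 0.46297 ÷ 15.999 = 0.028937 mol
Divide by the smallest (0.014467 mol): C 1.000, H 2.000, O 2.000

CH2O2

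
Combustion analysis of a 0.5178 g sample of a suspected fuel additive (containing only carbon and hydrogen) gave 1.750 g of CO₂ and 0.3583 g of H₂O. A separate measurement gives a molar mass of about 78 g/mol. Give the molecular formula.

mol C = 1.750 g CO₂ ÷ 44.009 g/mol = 0.039765 mol
mol H = 2 × 0.3583 g H₂O ÷ 18.015 g/mol = 0.039778 mol
Divide by the smallest (0.039765 mol): C 1.000, H 1.000
Empirical formula: CH
Empirical-formula mass = 13.02 g/mol; 78 ÷ 13.02 ≈ 6, so the molecular formula is C6H6.

C6H6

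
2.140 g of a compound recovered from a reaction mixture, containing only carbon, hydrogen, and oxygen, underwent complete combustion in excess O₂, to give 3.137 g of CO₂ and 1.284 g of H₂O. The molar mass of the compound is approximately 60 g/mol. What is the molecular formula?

mol C = 3.137 g CO₂ ÷ 44.009 g/mol = 0.071281 mol
mol H = 2 × 1.284 g H₂O ÷ 18.015 g/mol = 0.14255 mol
mass O = 2.140 − (0.85615 + 0.14369) = 1.1402 g → mol O = 1.1402 ÷ 15.999 = 0.071264 mol
Divide by the smallest (0.071264 mol): C 1.000, H 2.000, O 1.000
Empirical formula: CH2O
Empirical-formula mass = 30.03 g/mol; 60 ÷ 30.03 ≈ 2, so the molecular formula is C2H4O2.

C2H4O2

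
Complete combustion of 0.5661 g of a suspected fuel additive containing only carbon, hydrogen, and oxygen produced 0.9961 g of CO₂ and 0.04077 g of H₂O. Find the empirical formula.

mol C = 0.9961 g CO₂ ÷ 44.009 g/mol = 0.022634 mol
mol H = 2 × 0.04077 g H₂O ÷ 18.015 g/mol = 0.0045262 mol
mass O = 0.5661 − (0.27186 + 0.0045624) = 0.28968 g → mol O = 0.28968 ÷ 15.999 = 0.018106 mol
Divide by the smallest (0.0045262 mol): C 5.001, H 1.000, O 4.000

C5HO4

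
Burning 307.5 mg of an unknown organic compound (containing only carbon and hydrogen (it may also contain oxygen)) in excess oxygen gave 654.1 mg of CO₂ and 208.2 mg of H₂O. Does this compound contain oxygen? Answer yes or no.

mol C = 0.6541 g CO₂ ÷ 44.009 g/mol = 0.014863 mol
mol H = 2 × 0.2082 g H₂O ÷ 18.015 g/mol = 0.023114 mol
C and H account for only 0.20182 g of the 0.3075 g sample; the remaining 0.10568 g must be oxygen.

yes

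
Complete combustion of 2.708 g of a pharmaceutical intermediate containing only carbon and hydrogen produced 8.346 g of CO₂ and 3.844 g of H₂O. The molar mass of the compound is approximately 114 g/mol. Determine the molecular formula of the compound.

mol C = 8.346 g CO₂ ÷ 44.009 g/mol = 0.18964 mol
mol H = 2 × 3.844 g H₂O ÷ 18.015 g/mol = 0.42676 mol
Divide by the smallest (0.18964 mol): C 1.000, H 2.250
Multiplying each by 4 gives whole numbers: C 4.00, H 9.00
Empirical formula: C4H9
Empirical-formula mass = 57.12 g/mol; 114 ÷ 57.12 ≈ 2, so the molecular formula is C8H18.

C8H18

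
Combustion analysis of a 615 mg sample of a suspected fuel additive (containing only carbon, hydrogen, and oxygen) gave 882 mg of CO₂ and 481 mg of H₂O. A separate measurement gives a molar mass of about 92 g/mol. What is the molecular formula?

mol C = 0.882 g CO₂ ÷ 44.009 g/mol = 0.02004 mol
mol H = 2 × 0.481 g H₂O ÷ 18.015 g/mol = 0.05340 mol
mass O = 0.615 − (0.2407 + 0.05383) = 0.3205 g → mol O = 0.3205 ÷ 15.999 = 0.02003 mol
Divide by the smallest (0.02003 mol): C 1.001, H 2.666, O 1.000
Multiplying each by 3 gives whole numbers: C 3.00, H 8.00, O 3.00
Empirical formula: C3H8O3
Empirical-formula mass = 92.09 g/mol; 92 ÷ 92.09 ≈ 1, so the molecular formula is C3H8O3.

C3H8O3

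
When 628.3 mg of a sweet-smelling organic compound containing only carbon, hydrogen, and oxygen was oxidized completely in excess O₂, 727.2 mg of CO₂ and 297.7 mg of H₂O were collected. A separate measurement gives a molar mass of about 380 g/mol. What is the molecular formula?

mol C = 0.7272 g CO₂ ÷ 44.009 g/mol = 0.016524 mol
mol H = 2 × 0.2977 g H₂O ÷ 18.015 g/mol = 0.033050 mol
mass O = 0.6283 − (0.19847 + 0.033315) = 0.39652 g → mol O = 0.39652 ÷ 15.999 = 0.024784 mol
Divide by the smallest (0.016524 mol): C 1.000, H 2.000, O 1.500
Multiplying each by 2 gives whole numbers: C 2.00, H 4.00, O 3.00
Empirical formula: C2H4O3
Empirical-formula mass = 76.05 g/mol; 380 ÷ 76.05 ≈ 5, so the molecular formula is C10H20O15.

C10H20O15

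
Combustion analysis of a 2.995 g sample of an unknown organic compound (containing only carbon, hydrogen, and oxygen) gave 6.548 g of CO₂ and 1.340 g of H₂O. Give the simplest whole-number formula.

C9H9O4

mol C = 6.548 g CO₂ ÷ 44.009 g/mol = 0.14879 mol
mol H = 2 × 1.340 g H₂O ÷ 18.015 g/mol = 0.14876 mol
mass O = 2.995 − (1.7871 + 0.14996) = 1.0580 g → mol O = 1.0580 ÷ 15.999 = 0.066126 mol
Divide by the smallest (0.066126 mol): C 2.250, H 2.250, O 1.000
Multiplying each by 4 gives whole numbers: C 9.00, H 9.00, O 4.00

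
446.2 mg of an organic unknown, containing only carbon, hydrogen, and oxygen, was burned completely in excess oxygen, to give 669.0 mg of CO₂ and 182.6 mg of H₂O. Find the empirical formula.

C3H4O3

mol C = 0.6690 g CO₂ ÷ 44.009 g/mol = 0.015201 mol
mol H = 2 × 0.1826 g H₂O ÷ 18.015 g/mol = 0.020272 mol
mass O = 0.4462 − (0.18258 + 0.020434) = 0.24318 g → mol O = 0.24318 ÷ 15.999 = 0.015200 mol
Divide by the smallest (0.015200 mol): C 1.000, H 1.334, O 1.000
Multiplying each by 3 gives whole numbers: C 3.00, H 4.00, O 3.00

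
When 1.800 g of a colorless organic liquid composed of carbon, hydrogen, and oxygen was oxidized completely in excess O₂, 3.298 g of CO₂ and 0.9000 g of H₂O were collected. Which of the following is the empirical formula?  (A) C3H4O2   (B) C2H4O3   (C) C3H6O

(A) C3H4O2

mol C = 3.298 g CO₂ ÷ 44.009 g/mol = 0.074939 mol
mol H = 2 × 0.9000 g H₂O ÷ 18.015 g/mol = 0.099917 mol
mass O = 1.800 − (0.90009 + 0.10072) = 0.79919 g → mol O = 0.79919 ÷ 15.999 = 0.049952 mol
Divide by the smallest (0.049952 mol): C 1.500, H 2.000, O 1.000
Multiplying each by 2 gives whole numbers: C 3.00, H 4.00, O 2.00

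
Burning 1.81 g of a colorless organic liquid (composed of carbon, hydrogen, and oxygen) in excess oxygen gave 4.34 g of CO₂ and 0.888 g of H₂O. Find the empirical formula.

C3H3O

mol C = 4.34 g CO₂ ÷ 44.009 g/mol = 0.09862 mol
mol H = 2 × 0.888 g H₂O ÷ 18.015 g/mol = 0.09858 mol
mass O = 1.81 − (1.184 + 0.09937) = 0.5261 g → mol O = 0.5261 ÷ 15.999 = 0.03289 mol
Divide by the smallest (0.03289 mol): C 2.999, H 2.998, O 1.000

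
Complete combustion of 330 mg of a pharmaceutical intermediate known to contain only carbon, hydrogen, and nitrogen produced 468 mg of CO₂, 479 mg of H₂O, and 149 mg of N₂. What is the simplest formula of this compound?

CH5N

mol C = 0.468 g CO₂ ÷ 44.009 g/mol = 0.01063 mol
mol H = 2 × 0.479 g H₂O ÷ 18.015 g/mol = 0.05318 mol
mol N = 2 × 0.149 g N₂ ÷ 28.014 g/mol = 0.01064 mol
Divide by the smallest (0.01063 mol): C 1.000, H 5.001, N 1.000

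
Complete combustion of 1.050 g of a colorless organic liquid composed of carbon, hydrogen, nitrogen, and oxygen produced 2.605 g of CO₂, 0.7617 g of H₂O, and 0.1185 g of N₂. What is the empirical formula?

C7H10NO

mol C = 2.605 g CO₂ ÷ 44.009 g/mol = 0.059192 mol
mol H = 2 × 0.7617 g H₂O ÷ 18.015 g/mol = 0.084563 mol
mol N = 2 × 0.1185 g N₂ ÷ 28.014 g/mol = 0.0084601 mol
mass O = 1.050 − (0.71096 + 0.085239 + 0.11850) = 0.13530 g → mol O = 0.13530 ÷ 15.999 = 0.0084568 mol
Divide by the smallest (0.0084568 mol): C 6.999, H 9.999, N 1.000, O 1.000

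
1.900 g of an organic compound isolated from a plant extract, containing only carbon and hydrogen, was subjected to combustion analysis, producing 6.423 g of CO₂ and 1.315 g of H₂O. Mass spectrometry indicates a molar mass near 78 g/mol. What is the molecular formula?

C6H6

mol C = 6.423 g CO₂ ÷ 44.009 g/mol = 0.14595 mol
mol H = 2 × 1.315 g H₂O ÷ 18.015 g/mol = 0.14599 mol
Divide by the smallest (0.14595 mol): C 1.000, H 1.000
Empirical formula: CH
Empirical-formula mass = 13.02 g/mol; 78 ÷ 13.02 ≈ 6, so the molecular formula is C6H6.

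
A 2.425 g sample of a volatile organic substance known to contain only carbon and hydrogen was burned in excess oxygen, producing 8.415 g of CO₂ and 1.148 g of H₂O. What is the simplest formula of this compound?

C3H2

mol C = 8.415 g CO₂ ÷ 44.009 g/mol = 0.19121 mol
mol H = 2 × 1.148 g H₂O ÷ 18.015 g/mol = 0.12745 mol
Divide by the smallest (0.12745 mol): C 1.500, H 1.000
Multiplying each by 2 gives whole numbers: C 3.00, H 2.00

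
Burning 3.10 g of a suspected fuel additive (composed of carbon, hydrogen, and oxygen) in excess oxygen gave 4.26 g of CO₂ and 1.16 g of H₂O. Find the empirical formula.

C6H8O7

mol C = 4.26 g CO₂ ÷ 44.009 g/mol = 0.09680 mol
mol H = 2 × 1.16 g H₂O ÷ 18.015 g/mol = 0.1288 mol
mass O = 3.10 − (1.163 + 0.1298) = 1.808 g → mol O = 1.808 ÷ 15.999 = 0.1130 mol
Divide by the smallest (0.09680 mol): C 1.000, H 1.330, O 1.167
Multiplying each by 6 gives whole numbers: C 6.00, H 7.98, O 7.00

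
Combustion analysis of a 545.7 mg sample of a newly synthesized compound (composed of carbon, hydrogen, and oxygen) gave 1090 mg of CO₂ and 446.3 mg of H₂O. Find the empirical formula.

mol C = 1.090 g CO₂ ÷ 44.009 g/mol = 0.024768 mol
mol H = 2 × 0.4463 g H₂O ÷ 18.015 g/mol = 0.049548 mol
mass O = 0.5457 − (0.29748 + 0.049944) = 0.19827 g → mol O = 0.19827 ÷ 15.999 = 0.012393 mol
Divide by the smallest (0.012393 mol): C 1.999, H 3.998, O 1.000

C2H4O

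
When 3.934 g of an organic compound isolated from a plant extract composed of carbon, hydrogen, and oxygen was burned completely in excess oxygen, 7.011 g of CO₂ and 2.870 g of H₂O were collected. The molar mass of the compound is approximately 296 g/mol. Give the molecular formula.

C12H24O8

mol C = 7.011 g CO₂ ÷ 44.009 g/mol = 0.15931 mol
mol H = 2 × 2.870 g H₂O ÷ 18.015 g/mol = 0.31862 mol
mass O = 3.934 − (1.9135 + 0.32117) = 1.6994 g → mol O = 1.6994 ÷ 15.999 = 0.10622 mol
Divide by the smallest (0.10622 mol): C 1.500, H 3.000, O 1.000
Multiplying each by 2 gives whole numbers: C 3.00, H 6.00, O 2.00
Empirical formula: C3H6O2
Empirical-formula mass = 74.08 g/mol; 296 ÷ 74.08 ≈ 4, so the molecular formula is C12H24O8.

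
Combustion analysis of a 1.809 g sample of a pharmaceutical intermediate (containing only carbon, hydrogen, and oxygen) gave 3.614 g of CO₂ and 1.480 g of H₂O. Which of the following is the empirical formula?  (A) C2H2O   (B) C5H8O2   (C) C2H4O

(C) C2H4O

mol C = 3.614 g CO₂ ÷ 44.009 g/mol = 0.082120 mol
mol H = 2 × 1.480 g H₂O ÷ 18.015 g/mol = 0.16431 mol
mass O = 1.809 − (0.98634 + 0.16562) = 0.65704 g → mol O = 0.65704 ÷ 15.999 = 0.041068 mol
Divide by the smallest (0.041068 mol): C 2.000, H 4.001, O 1.000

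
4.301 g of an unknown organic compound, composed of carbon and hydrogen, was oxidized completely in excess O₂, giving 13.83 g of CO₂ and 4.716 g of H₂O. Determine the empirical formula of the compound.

C3H5

mol C = 13.83 g CO₂ ÷ 44.009 g/mol = 0.31425 mol
mol H = 2 × 4.716 g H₂O ÷ 18.015 g/mol = 0.52356 mol
Divide by the smallest (0.31425 mol): C 1.000, H 1.666
Multiplying each by 3 gives whole numbers: C 3.00, H 5.00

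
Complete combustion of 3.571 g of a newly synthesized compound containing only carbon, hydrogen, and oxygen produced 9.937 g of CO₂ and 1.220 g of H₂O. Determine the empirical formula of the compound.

mol C = 9.937 g CO₂ ÷ 44.009 g/mol = 0.22579 mol
mol H = 2 × 1.220 g H₂O ÷ 18.015 g/mol = 0.13544 mol
mass O = 3.571 − (2.7120 + 0.13653) = 0.72245 g → mol O = 0.72245 ÷ 15.999 = 0.045156 mol
Divide by the smallest (0.045156 mol): C 5.000, H 2.999, O 1.000

C5H3O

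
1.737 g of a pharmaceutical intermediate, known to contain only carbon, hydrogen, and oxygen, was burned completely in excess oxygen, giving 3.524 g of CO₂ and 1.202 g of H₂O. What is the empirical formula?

mol C = 3.524 g CO₂ ÷ 44.009 g/mol = 0.080075 mol
mol H = 2 × 1.202 g H₂O ÷ 18.015 g/mol = 0.13344 mol
mass O = 1.737 − (0.96178 + 0.13451) = 0.64071 g → mol O = 0.64071 ÷ 15.999 = 0.040047 mol
Divide by the smallest (0.040047 mol): C 2.000, H 3.332, O 1.000
Multiplying each by 3 gives whole numbers: C 6.00, H 10.00, O 3.00

C6H10O3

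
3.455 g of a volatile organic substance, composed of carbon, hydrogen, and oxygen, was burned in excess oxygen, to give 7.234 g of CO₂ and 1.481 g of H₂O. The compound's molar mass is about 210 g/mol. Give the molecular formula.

C10H10O5

mol C = 7.234 g CO₂ ÷ 44.009 g/mol = 0.16438 mol
mol H = 2 × 1.481 g H₂O ÷ 18.015 g/mol = 0.16442 mol
mass O = 3.455 − (1.9743 + 0.16573) = 1.3150 g → mol O = 1.3150 ÷ 15.999 = 0.082190 mol
Divide by the smallest (0.082190 mol): C 2.000, H 2.000, O 1.000
Empirical formula: C2H2O
Empirical-formula mass = 42.04 g/mol; 210 ÷ 42.04 ≈ 5, so the molecular formula is C10H10O5.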